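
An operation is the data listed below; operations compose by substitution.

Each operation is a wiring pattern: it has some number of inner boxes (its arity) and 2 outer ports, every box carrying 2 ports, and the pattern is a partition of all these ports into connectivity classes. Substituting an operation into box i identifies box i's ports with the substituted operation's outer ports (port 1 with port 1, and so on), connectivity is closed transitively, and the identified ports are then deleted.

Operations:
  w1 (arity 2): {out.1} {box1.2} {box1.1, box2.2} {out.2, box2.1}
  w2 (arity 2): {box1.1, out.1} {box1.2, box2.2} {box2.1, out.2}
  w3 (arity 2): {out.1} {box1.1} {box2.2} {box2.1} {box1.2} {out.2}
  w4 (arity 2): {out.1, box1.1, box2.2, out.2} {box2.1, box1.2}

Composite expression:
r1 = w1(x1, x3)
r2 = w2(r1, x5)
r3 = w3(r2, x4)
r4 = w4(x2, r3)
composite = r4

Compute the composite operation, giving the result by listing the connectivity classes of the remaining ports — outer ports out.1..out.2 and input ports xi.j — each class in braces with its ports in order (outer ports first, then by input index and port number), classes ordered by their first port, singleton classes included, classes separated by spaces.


{out.1, out.2, x2.1} {x1.1, x3.2} {x1.2} {x2.2} {x3.1, x5.2} {x4.1} {x4.2} {x5.1}

Connectivity passes through glued w4-boundaries; trace each wire chain.
stage w1: inputs (x1, x3), connectivity {out.1} {out.2, x3.1} {x1.1, x3.2} {x1.2}, out.j its boundary
stage w2: inputs (x1, x3, x5), connectivity {out.1} {out.2, x5.1} {x1.1, x3.2} {x1.2} {x3.1, x5.2}, out.j its boundary
stage w3: inputs (x1, x3, x5, x4), connectivity {out.1} {out.2} {x1.1, x3.2} {x1.2} {x3.1, x5.2} {x4.1} {x4.2} {x5.1}, out.j its boundary
stage w4: inputs (x2, x1, x3, x5, x4), connectivity {out.1, out.2, x2.1} {x1.1, x3.2} {x1.2} {x2.2} {x3.1, x5.2} {x4.1} {x4.2} {x5.1}, out.j its boundary


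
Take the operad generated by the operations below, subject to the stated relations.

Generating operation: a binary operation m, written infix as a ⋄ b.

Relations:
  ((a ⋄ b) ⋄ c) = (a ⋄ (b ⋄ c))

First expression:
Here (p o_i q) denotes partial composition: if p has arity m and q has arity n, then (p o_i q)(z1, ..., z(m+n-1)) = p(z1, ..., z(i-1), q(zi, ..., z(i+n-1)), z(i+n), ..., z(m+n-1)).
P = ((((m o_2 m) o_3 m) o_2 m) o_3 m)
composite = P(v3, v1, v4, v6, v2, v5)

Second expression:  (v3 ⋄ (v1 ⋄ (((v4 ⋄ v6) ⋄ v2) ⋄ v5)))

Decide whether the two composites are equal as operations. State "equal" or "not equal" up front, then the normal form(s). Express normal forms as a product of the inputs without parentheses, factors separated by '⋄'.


equal: each reduces to v3 ⋄ v1 ⋄ v4 ⋄ v6 ⋄ v2 ⋄ v5

Normal form of the first expression: v3 ⋄ v1 ⋄ v4 ⋄ v6 ⋄ v2 ⋄ v5
Normal form of the second expression: v3 ⋄ v1 ⋄ v4 ⋄ v6 ⋄ v2 ⋄ v5
One common form — equal.


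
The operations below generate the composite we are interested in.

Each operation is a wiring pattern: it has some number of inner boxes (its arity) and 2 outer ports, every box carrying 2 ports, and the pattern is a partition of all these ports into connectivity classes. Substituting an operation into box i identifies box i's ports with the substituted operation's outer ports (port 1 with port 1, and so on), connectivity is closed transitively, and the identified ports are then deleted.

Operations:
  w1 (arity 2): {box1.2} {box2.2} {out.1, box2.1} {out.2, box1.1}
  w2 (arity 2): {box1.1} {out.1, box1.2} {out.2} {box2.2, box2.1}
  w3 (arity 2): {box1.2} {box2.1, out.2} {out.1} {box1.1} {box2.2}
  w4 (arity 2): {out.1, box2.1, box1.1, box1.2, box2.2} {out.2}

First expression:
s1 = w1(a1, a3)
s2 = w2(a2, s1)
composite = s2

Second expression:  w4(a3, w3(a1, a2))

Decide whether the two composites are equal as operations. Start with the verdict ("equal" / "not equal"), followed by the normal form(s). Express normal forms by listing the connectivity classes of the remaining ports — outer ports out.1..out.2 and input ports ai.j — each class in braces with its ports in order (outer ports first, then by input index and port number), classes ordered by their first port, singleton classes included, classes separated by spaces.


not equal; first: {out.1, a2.2} {out.2} {a1.1, a3.1} {a1.2} {a2.1} {a3.2}; second: {out.1, a2.1, a3.1, a3.2} {out.2} {a1.1} {a1.2} {a2.2}

The first expression, normalized: {out.1, a2.2} {out.2} {a1.1, a3.1} {a1.2} {a2.1} {a3.2}
The second expression, normalized: {out.1, a2.1, a3.1, a3.2} {out.2} {a1.1} {a1.2} {a2.2}
The normal forms differ: not equal.


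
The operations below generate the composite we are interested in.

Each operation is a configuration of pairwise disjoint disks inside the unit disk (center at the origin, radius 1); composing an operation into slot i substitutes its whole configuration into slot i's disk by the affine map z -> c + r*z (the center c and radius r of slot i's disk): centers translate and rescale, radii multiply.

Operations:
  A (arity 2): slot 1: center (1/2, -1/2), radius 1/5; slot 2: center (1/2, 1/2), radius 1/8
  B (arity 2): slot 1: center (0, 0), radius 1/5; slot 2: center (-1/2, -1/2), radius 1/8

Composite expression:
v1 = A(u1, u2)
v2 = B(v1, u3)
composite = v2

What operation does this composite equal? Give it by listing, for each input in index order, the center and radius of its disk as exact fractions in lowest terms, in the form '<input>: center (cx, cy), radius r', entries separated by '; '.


u1: center (1/10, -1/10), radius 1/25; u2: center (1/10, 1/10), radius 1/40; u3: center (-1/2, -1/2), radius 1/8


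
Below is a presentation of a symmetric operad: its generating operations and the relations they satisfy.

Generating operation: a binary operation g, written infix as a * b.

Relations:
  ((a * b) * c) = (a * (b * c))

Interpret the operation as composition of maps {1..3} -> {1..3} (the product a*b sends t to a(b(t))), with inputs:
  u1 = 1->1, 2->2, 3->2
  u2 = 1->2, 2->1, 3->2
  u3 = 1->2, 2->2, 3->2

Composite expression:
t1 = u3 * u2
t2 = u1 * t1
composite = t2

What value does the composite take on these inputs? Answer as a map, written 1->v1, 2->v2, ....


1->2, 2->2, 3->2

(u3 * u2) = 1->2, 2->2, 3->2
(u1 * (u3 * u2)) = 1->2, 2->2, 3->2


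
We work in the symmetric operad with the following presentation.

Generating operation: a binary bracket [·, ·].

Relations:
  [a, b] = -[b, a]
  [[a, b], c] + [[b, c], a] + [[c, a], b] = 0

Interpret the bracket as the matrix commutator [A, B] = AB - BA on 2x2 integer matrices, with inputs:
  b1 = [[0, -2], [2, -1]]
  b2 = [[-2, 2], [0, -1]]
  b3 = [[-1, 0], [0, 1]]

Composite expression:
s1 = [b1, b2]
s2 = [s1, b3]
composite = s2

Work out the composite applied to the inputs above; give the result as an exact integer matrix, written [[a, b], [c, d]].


[[0, 0], [4, 0]]

[b1, b2] = [[-4, 0], [-2, 4]]
[[b1, b2], b3] = [[0, 0], [4, 0]]


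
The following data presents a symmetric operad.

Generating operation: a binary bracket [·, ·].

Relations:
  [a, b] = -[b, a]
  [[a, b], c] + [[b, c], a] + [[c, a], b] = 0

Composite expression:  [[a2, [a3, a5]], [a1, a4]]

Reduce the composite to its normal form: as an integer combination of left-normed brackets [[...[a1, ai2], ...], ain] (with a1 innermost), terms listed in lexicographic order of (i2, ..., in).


-[[[[a1, a4], a2], a3], a5] + [[[[a1, a4], a2], a5], a3] + [[[[a1, a4], a3], a5], a2] - [[[[a1, a4], a5], a3], a2]

Skip Jacobi rewriting: expand, keep a1-initial words, read off terms.
Composite bracket: [[a2, [a3, a5]], [a1, a4]]
Under [a, b] = ab - ba we get 16 signed associative words (2^4 = 16).
The a1-initial words carry the normal form:
  word a1a4a2a3a5 has sign -1, contributing -[[[[a1, a4], a2], a3], a5]
  word a1a4a2a5a3 has sign +1, contributing +[[[[a1, a4], a2], a5], a3]
  word a1a4a3a5a2 has sign +1, contributing +[[[[a1, a4], a3], a5], a2]
  word a1a4a5a3a2 has sign -1, contributing -[[[[a1, a4], a5], a3], a2]


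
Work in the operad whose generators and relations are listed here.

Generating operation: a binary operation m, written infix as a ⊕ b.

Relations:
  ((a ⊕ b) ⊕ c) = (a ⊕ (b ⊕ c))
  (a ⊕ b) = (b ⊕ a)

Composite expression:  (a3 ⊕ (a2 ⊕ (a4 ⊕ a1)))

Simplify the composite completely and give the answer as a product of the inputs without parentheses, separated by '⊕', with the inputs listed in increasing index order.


a1 ⊕ a2 ⊕ a3 ⊕ a4


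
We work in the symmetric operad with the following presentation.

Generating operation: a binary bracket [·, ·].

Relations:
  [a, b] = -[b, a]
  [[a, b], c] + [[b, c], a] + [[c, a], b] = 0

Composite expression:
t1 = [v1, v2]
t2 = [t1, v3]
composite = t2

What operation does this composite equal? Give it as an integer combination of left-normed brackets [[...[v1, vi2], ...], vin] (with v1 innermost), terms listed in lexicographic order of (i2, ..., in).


[[v1, v2], v3]


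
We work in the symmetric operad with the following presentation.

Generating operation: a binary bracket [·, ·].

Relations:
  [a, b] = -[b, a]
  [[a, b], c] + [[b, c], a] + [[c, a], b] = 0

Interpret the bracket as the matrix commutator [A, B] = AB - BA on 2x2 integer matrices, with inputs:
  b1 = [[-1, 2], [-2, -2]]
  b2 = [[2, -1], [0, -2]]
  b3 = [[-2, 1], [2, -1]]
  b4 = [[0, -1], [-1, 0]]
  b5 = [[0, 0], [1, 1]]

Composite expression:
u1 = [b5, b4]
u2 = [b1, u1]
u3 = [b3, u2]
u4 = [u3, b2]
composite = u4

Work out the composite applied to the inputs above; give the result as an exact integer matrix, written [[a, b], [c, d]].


[[-3, -18], [-12, 3]]


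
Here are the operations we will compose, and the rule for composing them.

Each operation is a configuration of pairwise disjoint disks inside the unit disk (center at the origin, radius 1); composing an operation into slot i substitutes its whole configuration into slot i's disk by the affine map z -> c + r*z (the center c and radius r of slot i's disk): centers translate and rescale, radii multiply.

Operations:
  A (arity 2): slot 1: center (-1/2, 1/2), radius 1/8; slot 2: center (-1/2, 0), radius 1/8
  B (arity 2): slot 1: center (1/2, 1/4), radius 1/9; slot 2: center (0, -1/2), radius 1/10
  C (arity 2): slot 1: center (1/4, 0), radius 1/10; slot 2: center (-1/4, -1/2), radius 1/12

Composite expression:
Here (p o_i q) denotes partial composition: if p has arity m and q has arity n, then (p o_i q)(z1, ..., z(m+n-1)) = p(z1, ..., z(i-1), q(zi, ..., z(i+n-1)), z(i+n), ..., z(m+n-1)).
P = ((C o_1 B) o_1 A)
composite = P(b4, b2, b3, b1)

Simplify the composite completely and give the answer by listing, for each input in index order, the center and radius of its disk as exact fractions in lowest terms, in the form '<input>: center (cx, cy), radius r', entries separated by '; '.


b1: center (-1/4, -1/2), radius 1/12; b2: center (53/180, 1/40), radius 1/720; b3: center (1/4, -1/20), radius 1/100; b4: center (53/180, 11/360), radius 1/720

Below C, radii multiply path by path; the b-disk centers shift.
input b4: applying the 3 nested substitutions gives center (53/180, 11/360), radius 1/720
input b2: applying the 3 nested substitutions gives center (53/180, 1/40), radius 1/720
input b3: applying the 2 nested substitutions gives center (1/4, -1/20), radius 1/100
input b1: applying the 1 nested substitution gives center (-1/4, -1/2), radius 1/12


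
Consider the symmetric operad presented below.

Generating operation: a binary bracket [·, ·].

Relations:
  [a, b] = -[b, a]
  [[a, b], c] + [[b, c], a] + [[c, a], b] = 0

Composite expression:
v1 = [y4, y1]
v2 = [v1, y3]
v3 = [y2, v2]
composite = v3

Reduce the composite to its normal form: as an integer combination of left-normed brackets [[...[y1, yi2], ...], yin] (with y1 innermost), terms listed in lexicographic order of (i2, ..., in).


[[[y1, y4], y3], y2]

Skip Jacobi rewriting: expand, keep y1-initial words, read off terms.
Composite bracket: [y2, [[y4, y1], y3]]
Expanding via [a, b] = ab - ba: 8 signed words (2^3 = 8).
Keep just the words that open with y1:
  y1y4y3y2 (sign +1) contributes +[[[y1, y4], y3], y2]


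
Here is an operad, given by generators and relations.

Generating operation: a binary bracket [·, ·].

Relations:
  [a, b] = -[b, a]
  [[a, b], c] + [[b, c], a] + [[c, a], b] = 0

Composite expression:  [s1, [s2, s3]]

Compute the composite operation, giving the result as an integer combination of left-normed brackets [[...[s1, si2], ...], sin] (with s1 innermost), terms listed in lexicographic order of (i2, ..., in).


[[s1, s2], s3] - [[s1, s3], s2]

Skip Jacobi rewriting: expand, keep s1-initial words, read off terms.
Composite bracket: [s1, [s2, s3]]
Each bracket splits as ab - ba, giving 4 signed words (2^2 = 4).
Keep just the words that open with s1:
  the word s1s2s3 carries sign +1 and contributes +[[s1, s2], s3]
  the word s1s3s2 carries sign -1 and contributes -[[s1, s3], s2]


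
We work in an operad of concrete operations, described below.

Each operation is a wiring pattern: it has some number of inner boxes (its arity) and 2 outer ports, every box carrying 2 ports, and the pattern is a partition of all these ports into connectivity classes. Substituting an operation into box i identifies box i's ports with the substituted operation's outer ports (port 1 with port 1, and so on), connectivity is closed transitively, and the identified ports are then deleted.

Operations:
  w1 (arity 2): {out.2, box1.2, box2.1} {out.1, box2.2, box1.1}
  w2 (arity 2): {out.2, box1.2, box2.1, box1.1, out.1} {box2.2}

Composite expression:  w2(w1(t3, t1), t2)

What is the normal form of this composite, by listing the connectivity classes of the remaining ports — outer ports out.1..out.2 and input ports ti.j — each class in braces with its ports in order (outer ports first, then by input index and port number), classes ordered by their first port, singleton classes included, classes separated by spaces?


{out.1, out.2, t1.1, t1.2, t2.1, t3.1, t3.2} {t2.2}


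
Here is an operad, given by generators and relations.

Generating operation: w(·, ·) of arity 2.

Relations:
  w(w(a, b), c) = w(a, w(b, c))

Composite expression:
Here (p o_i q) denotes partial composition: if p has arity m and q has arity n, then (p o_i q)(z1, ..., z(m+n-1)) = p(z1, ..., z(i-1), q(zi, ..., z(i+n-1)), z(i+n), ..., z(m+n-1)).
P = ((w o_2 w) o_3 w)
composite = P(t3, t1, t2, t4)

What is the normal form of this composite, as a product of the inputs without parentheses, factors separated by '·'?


t3 · t1 · t2 · t4

Associativity of w dissolves the nesting; only the t-input order survives.
w(t2, t4) linearizes to t2 · t4
w(t1, w(t2, t4)) linearizes to t1 · t2 · t4
w(t3, w(t1, w(t2, t4))) linearizes to t3 · t1 · t2 · t4


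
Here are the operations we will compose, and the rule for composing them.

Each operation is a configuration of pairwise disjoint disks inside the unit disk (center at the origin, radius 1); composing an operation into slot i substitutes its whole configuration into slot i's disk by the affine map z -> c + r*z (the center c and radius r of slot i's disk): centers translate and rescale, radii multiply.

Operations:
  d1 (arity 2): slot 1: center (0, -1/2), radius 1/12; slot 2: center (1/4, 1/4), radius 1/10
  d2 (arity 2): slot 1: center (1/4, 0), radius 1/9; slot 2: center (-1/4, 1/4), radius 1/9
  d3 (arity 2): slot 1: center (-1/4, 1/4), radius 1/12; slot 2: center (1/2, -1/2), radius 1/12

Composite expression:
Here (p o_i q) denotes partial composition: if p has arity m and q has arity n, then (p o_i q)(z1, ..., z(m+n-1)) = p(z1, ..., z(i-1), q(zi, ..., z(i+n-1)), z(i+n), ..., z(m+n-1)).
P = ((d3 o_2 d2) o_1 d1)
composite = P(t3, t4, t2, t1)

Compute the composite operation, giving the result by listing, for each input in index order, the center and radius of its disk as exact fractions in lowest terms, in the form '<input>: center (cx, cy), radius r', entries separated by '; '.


t1: center (23/48, -23/48), radius 1/108; t2: center (25/48, -1/2), radius 1/108; t3: center (-1/4, 5/24), radius 1/144; t4: center (-11/48, 13/48), radius 1/120

Each t-disk chains the slot maps above it in d3; radii multiply.
input t3: composing its 2 substitution steps yields center (-1/4, 5/24), radius 1/144
input t4: composing its 2 substitution steps yields center (-11/48, 13/48), radius 1/120
input t2: composing its 2 substitution steps yields center (25/48, -1/2), radius 1/108
input t1: composing its 2 substitution steps yields center (23/48, -23/48), radius 1/108


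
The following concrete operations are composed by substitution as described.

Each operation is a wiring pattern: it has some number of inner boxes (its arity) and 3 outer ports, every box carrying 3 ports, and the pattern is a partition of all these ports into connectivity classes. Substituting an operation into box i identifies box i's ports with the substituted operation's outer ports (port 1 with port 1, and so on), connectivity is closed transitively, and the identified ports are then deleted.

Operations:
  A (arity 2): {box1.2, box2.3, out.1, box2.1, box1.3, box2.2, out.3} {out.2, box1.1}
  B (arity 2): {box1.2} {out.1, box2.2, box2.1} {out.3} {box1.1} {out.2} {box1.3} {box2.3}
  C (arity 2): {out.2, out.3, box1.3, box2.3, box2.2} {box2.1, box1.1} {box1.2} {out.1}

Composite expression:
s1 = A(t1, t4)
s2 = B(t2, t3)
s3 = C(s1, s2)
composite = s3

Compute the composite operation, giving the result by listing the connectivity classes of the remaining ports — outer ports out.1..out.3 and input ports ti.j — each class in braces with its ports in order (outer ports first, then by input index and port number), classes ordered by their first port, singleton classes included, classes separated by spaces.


Two ports join when wires chain via C-identified ports.
A over (t1, t4) gives {out.1, out.3, t1.2, t1.3, t4.1, t4.2, t4.3} {out.2, t1.1}, out.j being that stage's outer ports
B over (t2, t3) gives {out.1, t3.1, t3.2} {out.2} {out.3} {t2.1} {t2.2} {t2.3} {t3.3}, out.j being that stage's outer ports
C over (t1, t4, t2, t3) gives {out.1} {out.2, out.3, t1.2, t1.3, t3.1, t3.2, t4.1, t4.2, t4.3} {t1.1} {t2.1} {t2.2} {t2.3} {t3.3}, out.j being that stage's outer ports

{out.1} {out.2, out.3, t1.2, t1.3, t3.1, t3.2, t4.1, t4.2, t4.3} {t1.1} {t2.1} {t2.2} {t2.3} {t3.3}


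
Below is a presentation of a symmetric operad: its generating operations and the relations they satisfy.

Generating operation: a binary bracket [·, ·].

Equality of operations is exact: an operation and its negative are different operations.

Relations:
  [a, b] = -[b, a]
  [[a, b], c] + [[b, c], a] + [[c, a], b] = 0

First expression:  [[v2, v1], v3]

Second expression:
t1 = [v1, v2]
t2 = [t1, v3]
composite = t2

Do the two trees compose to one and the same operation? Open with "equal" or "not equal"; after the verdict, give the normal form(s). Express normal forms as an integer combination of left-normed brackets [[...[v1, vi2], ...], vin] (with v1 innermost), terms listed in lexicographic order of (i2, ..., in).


not equal; the first gives -[[v1, v2], v3] and the second [[v1, v2], v3]

The first expression reduces to -[[v1, v2], v3]
The second expression reduces to [[v1, v2], v3]
Distinct normal forms: not equal.


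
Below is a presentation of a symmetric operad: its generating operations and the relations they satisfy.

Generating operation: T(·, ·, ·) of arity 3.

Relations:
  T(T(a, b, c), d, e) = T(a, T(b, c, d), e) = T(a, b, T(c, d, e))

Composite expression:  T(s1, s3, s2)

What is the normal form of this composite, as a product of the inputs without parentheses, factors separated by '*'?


s1 * s3 * s2


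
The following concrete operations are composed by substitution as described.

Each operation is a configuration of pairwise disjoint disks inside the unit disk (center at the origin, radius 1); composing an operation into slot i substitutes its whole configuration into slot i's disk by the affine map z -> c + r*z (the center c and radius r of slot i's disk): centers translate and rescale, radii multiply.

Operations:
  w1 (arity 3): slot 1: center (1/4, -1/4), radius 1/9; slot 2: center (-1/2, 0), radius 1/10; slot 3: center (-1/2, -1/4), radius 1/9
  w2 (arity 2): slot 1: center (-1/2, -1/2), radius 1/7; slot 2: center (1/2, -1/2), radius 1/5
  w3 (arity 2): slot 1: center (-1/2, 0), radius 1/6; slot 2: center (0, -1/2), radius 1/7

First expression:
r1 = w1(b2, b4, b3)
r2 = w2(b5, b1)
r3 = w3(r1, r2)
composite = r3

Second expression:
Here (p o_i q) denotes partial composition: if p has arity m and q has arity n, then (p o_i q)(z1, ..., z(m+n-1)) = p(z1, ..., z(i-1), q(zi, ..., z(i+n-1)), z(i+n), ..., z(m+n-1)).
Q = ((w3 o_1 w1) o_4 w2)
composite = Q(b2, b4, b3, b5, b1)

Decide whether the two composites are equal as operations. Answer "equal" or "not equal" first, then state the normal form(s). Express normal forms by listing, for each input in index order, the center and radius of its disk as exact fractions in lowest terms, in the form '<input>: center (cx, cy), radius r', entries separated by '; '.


equal; the common form is b1: center (1/14, -4/7), radius 1/35; b2: center (-11/24, -1/24), radius 1/54; b3: center (-7/12, -1/24), radius 1/54; b4: center (-7/12, 0), radius 1/60; b5: center (-1/14, -4/7), radius 1/49

The first expression, normalized: b1: center (1/14, -4/7), radius 1/35; b2: center (-11/24, -1/24), radius 1/54; b3: center (-7/12, -1/24), radius 1/54; b4: center (-7/12, 0), radius 1/60; b5: center (-1/14, -4/7), radius 1/49
The second expression, normalized: b1: center (1/14, -4/7), radius 1/35; b2: center (-11/24, -1/24), radius 1/54; b3: center (-7/12, -1/24), radius 1/54; b4: center (-7/12, 0), radius 1/60; b5: center (-1/14, -4/7), radius 1/49
The normal forms match — equal.


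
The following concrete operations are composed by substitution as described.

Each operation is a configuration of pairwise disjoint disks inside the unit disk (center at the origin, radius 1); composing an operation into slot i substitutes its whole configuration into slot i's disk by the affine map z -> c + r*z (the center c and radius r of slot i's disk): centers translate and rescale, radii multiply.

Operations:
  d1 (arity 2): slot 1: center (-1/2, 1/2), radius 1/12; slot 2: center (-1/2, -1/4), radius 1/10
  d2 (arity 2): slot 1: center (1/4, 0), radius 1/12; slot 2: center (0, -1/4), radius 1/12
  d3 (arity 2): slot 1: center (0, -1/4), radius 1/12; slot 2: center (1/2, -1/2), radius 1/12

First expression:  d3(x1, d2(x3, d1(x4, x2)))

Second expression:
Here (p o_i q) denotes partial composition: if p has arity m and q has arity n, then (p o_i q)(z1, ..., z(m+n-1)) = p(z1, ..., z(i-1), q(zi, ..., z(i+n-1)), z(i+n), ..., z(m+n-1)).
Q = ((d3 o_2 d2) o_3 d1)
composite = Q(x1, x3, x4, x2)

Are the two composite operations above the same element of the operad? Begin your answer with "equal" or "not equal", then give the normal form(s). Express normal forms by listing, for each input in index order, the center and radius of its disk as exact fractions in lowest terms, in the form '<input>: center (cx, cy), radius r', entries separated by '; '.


In normal form, the first expression is x1: center (0, -1/4), radius 1/12; x2: center (143/288, -301/576), radius 1/1440; x3: center (25/48, -1/2), radius 1/144; x4: center (143/288, -149/288), radius 1/1728
In normal form, the second expression is x1: center (0, -1/4), radius 1/12; x2: center (143/288, -301/576), radius 1/1440; x3: center (25/48, -1/2), radius 1/144; x4: center (143/288, -149/288), radius 1/1728
Both agree, so they are equal.

equal; the common form is x1: center (0, -1/4), radius 1/12; x2: center (143/288, -301/576), radius 1/1440; x3: center (25/48, -1/2), radius 1/144; x4: center (143/288, -149/288), radius 1/1728


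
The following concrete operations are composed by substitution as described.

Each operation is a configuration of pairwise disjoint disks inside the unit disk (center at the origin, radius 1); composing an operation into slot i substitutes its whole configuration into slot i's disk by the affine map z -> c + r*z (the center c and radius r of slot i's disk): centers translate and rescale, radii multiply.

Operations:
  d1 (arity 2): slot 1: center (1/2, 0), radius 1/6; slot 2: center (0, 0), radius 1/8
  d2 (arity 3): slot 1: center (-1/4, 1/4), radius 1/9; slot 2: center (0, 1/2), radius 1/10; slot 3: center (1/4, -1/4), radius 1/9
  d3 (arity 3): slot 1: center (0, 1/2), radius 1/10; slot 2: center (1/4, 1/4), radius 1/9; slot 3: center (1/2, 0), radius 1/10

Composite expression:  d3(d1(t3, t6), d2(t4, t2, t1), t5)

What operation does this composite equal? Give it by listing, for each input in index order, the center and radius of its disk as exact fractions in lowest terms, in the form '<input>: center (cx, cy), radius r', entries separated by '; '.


Only the slot chain above each t matters under d3; compose those maps.
input t3: applying the 2 nested substitutions gives center (1/20, 1/2), radius 1/60
input t6: applying the 2 nested substitutions gives center (0, 1/2), radius 1/80
input t4: applying the 2 nested substitutions gives center (2/9, 5/18), radius 1/81
input t2: applying the 2 nested substitutions gives center (1/4, 11/36), radius 1/90
input t1: applying the 2 nested substitutions gives center (5/18, 2/9), radius 1/81
input t5: applying the 1 nested substitution gives center (1/2, 0), radius 1/10

t1: center (5/18, 2/9), radius 1/81; t2: center (1/4, 11/36), radius 1/90; t3: center (1/20, 1/2), radius 1/60; t4: center (2/9, 5/18), radius 1/81; t5: center (1/2, 0), radius 1/10; t6: center (0, 1/2), radius 1/80


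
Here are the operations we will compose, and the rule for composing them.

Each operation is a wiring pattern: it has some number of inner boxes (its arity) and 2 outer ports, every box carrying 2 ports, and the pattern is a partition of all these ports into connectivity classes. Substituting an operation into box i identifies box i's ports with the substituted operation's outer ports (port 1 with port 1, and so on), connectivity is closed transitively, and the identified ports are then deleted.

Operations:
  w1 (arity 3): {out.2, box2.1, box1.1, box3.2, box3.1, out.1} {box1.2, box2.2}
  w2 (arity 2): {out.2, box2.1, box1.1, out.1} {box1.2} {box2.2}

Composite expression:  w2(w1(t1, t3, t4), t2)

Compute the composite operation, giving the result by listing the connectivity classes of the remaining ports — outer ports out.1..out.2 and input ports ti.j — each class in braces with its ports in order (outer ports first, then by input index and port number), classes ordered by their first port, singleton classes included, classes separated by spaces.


Substituting into w2 glues patterns; closure does the rest.
w1 over (t1, t3, t4) gives {out.1, out.2, t1.1, t3.1, t4.1, t4.2} {t1.2, t3.2}, out.j being that stage's outer ports
w2 over (t1, t3, t4, t2) gives {out.1, out.2, t1.1, t2.1, t3.1, t4.1, t4.2} {t1.2, t3.2} {t2.2}, out.j being that stage's outer ports

{out.1, out.2, t1.1, t2.1, t3.1, t4.1, t4.2} {t1.2, t3.2} {t2.2}


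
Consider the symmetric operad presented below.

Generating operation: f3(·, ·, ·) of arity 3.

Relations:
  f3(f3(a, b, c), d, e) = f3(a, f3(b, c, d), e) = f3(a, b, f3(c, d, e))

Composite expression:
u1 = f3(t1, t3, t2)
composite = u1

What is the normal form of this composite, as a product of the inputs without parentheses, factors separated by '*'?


All parenthesizations of f3 agree; list the t-inputs left to right.
f3(t1, t3, t2) collapses to t1 * t3 * t2

t1 * t3 * t2


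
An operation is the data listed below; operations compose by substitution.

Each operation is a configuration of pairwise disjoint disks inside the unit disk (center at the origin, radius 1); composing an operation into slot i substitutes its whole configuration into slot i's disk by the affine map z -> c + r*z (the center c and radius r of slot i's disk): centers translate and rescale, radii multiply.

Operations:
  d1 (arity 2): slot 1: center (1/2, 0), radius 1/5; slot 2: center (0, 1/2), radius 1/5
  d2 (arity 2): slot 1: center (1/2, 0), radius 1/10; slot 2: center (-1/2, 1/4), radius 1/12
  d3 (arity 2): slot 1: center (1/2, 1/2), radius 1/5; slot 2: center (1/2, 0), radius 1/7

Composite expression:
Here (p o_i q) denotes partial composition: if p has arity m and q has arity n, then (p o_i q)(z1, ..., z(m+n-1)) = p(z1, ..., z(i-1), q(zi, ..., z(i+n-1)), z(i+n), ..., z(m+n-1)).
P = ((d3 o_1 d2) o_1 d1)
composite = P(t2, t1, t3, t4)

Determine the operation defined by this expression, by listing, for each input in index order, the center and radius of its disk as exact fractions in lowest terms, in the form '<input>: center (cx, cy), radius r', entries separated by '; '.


t1: center (3/5, 51/100), radius 1/250; t2: center (61/100, 1/2), radius 1/250; t3: center (2/5, 11/20), radius 1/60; t4: center (1/2, 0), radius 1/7


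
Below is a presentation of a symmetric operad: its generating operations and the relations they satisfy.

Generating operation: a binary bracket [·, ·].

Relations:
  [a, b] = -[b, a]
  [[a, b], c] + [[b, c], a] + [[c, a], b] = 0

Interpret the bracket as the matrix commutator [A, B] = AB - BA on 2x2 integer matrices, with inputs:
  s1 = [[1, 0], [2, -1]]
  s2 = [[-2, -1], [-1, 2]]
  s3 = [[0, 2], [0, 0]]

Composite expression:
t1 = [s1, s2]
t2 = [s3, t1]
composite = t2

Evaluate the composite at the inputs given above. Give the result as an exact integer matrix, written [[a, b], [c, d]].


[s1, s2] = [[2, -2], [-6, -2]]
[s3, [s1, s2]] = [[-12, -8], [0, 12]]

[[-12, -8], [0, 12]]


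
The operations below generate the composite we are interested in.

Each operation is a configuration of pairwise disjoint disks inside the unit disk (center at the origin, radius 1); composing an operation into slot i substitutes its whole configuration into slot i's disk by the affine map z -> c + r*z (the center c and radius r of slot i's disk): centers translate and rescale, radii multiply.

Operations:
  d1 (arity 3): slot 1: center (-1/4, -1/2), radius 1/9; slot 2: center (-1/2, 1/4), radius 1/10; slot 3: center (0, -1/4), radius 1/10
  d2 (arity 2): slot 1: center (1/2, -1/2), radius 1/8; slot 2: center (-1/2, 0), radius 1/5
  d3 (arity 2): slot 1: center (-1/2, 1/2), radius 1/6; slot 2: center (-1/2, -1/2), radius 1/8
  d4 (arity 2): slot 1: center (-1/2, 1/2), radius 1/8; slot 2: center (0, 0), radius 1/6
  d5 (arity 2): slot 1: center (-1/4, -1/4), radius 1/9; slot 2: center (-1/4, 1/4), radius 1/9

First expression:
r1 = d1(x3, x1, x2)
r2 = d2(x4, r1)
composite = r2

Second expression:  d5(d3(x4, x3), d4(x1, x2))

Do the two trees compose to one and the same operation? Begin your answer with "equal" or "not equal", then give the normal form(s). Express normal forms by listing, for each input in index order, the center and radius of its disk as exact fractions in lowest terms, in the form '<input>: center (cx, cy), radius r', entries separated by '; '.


not equal; first: x1: center (-3/5, 1/20), radius 1/50; x2: center (-1/2, -1/20), radius 1/50; x3: center (-11/20, -1/10), radius 1/45; x4: center (1/2, -1/2), radius 1/8; second: x1: center (-11/36, 11/36), radius 1/72; x2: center (-1/4, 1/4), radius 1/54; x3: center (-11/36, -11/36), radius 1/72; x4: center (-11/36, -7/36), radius 1/54

Reducing the first expression gives x1: center (-3/5, 1/20), radius 1/50; x2: center (-1/2, -1/20), radius 1/50; x3: center (-11/20, -1/10), radius 1/45; x4: center (1/2, -1/2), radius 1/8
Reducing the second expression gives x1: center (-11/36, 11/36), radius 1/72; x2: center (-1/4, 1/4), radius 1/54; x3: center (-11/36, -11/36), radius 1/72; x4: center (-11/36, -7/36), radius 1/54
The normal forms differ: not equal.


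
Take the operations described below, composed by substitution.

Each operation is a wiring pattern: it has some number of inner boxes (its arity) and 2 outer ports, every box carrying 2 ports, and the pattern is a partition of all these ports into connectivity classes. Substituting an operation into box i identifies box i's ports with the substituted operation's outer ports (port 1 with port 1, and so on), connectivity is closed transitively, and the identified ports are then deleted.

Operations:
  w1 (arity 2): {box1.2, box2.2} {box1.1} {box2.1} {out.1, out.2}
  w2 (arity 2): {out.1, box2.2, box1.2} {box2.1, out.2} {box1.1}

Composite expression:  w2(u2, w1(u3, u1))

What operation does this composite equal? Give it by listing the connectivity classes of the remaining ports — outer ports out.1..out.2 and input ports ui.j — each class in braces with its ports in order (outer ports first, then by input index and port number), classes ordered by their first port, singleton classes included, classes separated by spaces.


{out.1, out.2, u2.2} {u1.1} {u1.2, u3.2} {u2.1} {u3.1}

Connectivity passes through glued w2-boundaries; trace each wire chain.
through w1, on inputs (u3, u1): {out.1, out.2} {u1.1} {u1.2, u3.2} {u3.1} (out.j = stage outer ports)
through w2, on inputs (u2, u3, u1): {out.1, out.2, u2.2} {u1.1} {u1.2, u3.2} {u2.1} {u3.1} (out.j = stage outer ports)


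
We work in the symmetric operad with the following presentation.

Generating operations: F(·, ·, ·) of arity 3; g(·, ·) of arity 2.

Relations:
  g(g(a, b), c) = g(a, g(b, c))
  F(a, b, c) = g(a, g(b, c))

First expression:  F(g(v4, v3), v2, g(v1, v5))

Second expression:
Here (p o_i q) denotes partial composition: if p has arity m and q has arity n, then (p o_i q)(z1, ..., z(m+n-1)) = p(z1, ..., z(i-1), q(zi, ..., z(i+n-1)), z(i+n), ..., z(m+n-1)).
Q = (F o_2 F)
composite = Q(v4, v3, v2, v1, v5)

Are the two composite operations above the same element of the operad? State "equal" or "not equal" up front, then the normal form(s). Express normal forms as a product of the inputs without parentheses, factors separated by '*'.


In normal form, the first expression is v4 * v3 * v2 * v1 * v5
In normal form, the second expression is v4 * v3 * v2 * v1 * v5
Both agree, so they are equal.

equal; the common form is v4 * v3 * v2 * v1 * v5


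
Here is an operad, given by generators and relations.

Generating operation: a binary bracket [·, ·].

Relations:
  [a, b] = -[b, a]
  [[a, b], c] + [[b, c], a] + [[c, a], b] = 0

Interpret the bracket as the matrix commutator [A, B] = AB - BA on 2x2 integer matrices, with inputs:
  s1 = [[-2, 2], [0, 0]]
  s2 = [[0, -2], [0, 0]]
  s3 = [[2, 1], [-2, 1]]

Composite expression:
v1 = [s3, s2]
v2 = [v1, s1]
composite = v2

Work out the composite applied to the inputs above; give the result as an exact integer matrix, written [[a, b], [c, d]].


[[0, -20], [0, 0]]


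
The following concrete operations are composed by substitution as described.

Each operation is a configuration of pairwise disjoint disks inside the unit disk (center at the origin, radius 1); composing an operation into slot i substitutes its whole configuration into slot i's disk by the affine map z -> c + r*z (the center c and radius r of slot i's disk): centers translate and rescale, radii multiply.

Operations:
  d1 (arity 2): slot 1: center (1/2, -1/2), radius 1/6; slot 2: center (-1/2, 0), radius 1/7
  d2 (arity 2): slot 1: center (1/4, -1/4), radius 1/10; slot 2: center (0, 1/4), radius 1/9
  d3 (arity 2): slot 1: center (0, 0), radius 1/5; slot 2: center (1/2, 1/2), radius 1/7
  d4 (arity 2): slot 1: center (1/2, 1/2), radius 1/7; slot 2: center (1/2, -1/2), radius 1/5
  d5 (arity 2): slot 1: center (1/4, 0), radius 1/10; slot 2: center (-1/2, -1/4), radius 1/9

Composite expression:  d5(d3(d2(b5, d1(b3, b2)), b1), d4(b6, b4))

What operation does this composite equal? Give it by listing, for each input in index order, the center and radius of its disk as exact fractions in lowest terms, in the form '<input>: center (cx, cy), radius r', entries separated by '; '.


Follow each b-input down from d5: c' goes to c + r*c', radius to r*r'.
b5: after 3 affine steps, its disk has center (51/200, -1/200), radius 1/500
b3: after 4 affine steps, its disk has center (113/450, 7/1800), radius 1/2700
b2: after 4 affine steps, its disk has center (56/225, 1/200), radius 1/3150
b1: after 2 affine steps, its disk has center (3/10, 1/20), radius 1/70
b6: after 2 affine steps, its disk has center (-4/9, -7/36), radius 1/63
b4: after 2 affine steps, its disk has center (-4/9, -11/36), radius 1/45

b1: center (3/10, 1/20), radius 1/70; b2: center (56/225, 1/200), radius 1/3150; b3: center (113/450, 7/1800), radius 1/2700; b4: center (-4/9, -11/36), radius 1/45; b5: center (51/200, -1/200), radius 1/500; b6: center (-4/9, -7/36), radius 1/63


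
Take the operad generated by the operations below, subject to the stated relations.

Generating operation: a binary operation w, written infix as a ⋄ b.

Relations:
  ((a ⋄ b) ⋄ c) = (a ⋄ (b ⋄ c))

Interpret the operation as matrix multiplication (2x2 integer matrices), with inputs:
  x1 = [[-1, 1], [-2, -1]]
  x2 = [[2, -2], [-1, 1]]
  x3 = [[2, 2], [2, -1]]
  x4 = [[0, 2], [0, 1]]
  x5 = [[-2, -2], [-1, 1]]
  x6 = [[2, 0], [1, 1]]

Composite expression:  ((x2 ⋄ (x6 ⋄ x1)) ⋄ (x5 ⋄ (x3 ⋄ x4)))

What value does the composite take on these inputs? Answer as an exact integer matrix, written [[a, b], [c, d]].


(x6 ⋄ x1) = [[-2, 2], [-3, 0]]
(x2 ⋄ (x6 ⋄ x1)) = [[2, 4], [-1, -2]]
(x3 ⋄ x4) = [[0, 6], [0, 3]]
(x5 ⋄ (x3 ⋄ x4)) = [[0, -18], [0, -3]]
((x2 ⋄ (x6 ⋄ x1)) ⋄ (x5 ⋄ (x3 ⋄ x4))) = [[0, -48], [0, 24]]

[[0, -48], [0, 24]]


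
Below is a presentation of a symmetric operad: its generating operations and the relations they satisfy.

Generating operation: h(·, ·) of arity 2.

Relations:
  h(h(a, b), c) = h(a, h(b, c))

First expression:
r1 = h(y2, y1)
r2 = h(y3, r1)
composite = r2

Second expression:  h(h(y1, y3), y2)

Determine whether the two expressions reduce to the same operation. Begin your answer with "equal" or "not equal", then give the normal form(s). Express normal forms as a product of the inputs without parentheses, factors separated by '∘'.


not equal — first y3 ∘ y2 ∘ y1, second y1 ∘ y3 ∘ y2


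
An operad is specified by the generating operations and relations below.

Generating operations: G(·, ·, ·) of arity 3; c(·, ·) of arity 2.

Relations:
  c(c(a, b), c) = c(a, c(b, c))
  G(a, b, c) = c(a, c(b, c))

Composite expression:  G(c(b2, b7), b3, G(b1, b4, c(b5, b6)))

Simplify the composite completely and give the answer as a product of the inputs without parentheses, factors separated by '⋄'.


Under associativity of G, the answer is the b's in reading order.
c(b2, b7) flattens to b2 ⋄ b7
c(b5, b6) flattens to b5 ⋄ b6
G(b1, b4, c(b5, b6)) flattens to b1 ⋄ b4 ⋄ b5 ⋄ b6
G(c(b2, b7), b3, G(b1, b4, c(b5, b6))) flattens to b2 ⋄ b7 ⋄ b3 ⋄ b1 ⋄ b4 ⋄ b5 ⋄ b6

b2 ⋄ b7 ⋄ b3 ⋄ b1 ⋄ b4 ⋄ b5 ⋄ b6


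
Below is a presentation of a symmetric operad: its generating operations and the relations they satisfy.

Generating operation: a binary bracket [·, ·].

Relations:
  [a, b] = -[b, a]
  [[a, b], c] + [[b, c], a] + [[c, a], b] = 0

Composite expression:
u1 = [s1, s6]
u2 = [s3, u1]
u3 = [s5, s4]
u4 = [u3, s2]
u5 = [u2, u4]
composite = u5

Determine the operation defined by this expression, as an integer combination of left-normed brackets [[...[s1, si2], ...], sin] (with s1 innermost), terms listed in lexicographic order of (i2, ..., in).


-[[[[[s1, s6], s3], s2], s4], s5] + [[[[[s1, s6], s3], s2], s5], s4] + [[[[[s1, s6], s3], s4], s5], s2] - [[[[[s1, s6], s3], s5], s4], s2]

Antisymmetry and Jacobi reduce to s1-anchored left-normed brackets.
Composite bracket: [[s3, [s1, s6]], [[s5, s4], s2]]
Expanding via [a, b] = ab - ba: 32 signed words (2^5 = 32).
Only words starting with s1 matter:
  from s1s6s3s2s4s5, sign -1: term -[[[[[s1, s6], s3], s2], s4], s5]
  from s1s6s3s2s5s4, sign +1: term +[[[[[s1, s6], s3], s2], s5], s4]
  from s1s6s3s4s5s2, sign +1: term +[[[[[s1, s6], s3], s4], s5], s2]
  from s1s6s3s5s4s2, sign -1: term -[[[[[s1, s6], s3], s5], s4], s2]


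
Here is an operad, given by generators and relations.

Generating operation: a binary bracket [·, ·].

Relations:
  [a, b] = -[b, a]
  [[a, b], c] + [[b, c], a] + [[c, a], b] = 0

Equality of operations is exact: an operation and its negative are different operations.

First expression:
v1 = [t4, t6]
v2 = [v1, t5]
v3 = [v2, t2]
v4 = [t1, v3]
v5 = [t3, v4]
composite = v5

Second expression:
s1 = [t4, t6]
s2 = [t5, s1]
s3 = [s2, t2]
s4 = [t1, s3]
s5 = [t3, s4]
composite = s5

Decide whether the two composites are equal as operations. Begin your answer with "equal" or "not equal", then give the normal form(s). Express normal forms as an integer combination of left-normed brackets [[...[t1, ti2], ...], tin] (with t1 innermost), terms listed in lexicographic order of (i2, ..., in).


not equal; the first gives [[[[[t1, t2], t4], t6], t5], t3] - [[[[[t1, t2], t5], t4], t6], t3] + [[[[[t1, t2], t5], t6], t4], t3] - [[[[[t1, t2], t6], t4], t5], t3] - [[[[[t1, t4], t6], t5], t2], t3] + [[[[[t1, t5], t4], t6], t2], t3] - [[[[[t1, t5], t6], t4], t2], t3] + [[[[[t1, t6], t4], t5], t2], t3] and the second -[[[[[t1, t2], t4], t6], t5], t3] + [[[[[t1, t2], t5], t4], t6], t3] - [[[[[t1, t2], t5], t6], t4], t3] + [[[[[t1, t2], t6], t4], t5], t3] + [[[[[t1, t4], t6], t5], t2], t3] - [[[[[t1, t5], t4], t6], t2], t3] + [[[[[t1, t5], t6], t4], t2], t3] - [[[[[t1, t6], t4], t5], t2], t3]

Normal form of the first expression: [[[[[t1, t2], t4], t6], t5], t3] - [[[[[t1, t2], t5], t4], t6], t3] + [[[[[t1, t2], t5], t6], t4], t3] - [[[[[t1, t2], t6], t4], t5], t3] - [[[[[t1, t4], t6], t5], t2], t3] + [[[[[t1, t5], t4], t6], t2], t3] - [[[[[t1, t5], t6], t4], t2], t3] + [[[[[t1, t6], t4], t5], t2], t3]
Normal form of the second expression: -[[[[[t1, t2], t4], t6], t5], t3] + [[[[[t1, t2], t5], t4], t6], t3] - [[[[[t1, t2], t5], t6], t4], t3] + [[[[[t1, t2], t6], t4], t5], t3] + [[[[[t1, t4], t6], t5], t2], t3] - [[[[[t1, t5], t4], t6], t2], t3] + [[[[[t1, t5], t6], t4], t2], t3] - [[[[[t1, t6], t4], t5], t2], t3]
Distinct normal forms: not equal.
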